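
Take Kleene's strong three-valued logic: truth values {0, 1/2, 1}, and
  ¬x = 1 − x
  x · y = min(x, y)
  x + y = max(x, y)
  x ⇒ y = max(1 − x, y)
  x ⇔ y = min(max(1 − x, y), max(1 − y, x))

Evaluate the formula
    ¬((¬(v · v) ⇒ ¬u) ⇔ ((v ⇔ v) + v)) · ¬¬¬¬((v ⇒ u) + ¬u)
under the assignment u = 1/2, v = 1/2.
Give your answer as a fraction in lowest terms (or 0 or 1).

1/2

v · v = 1/2 · 1/2 = 1/2
¬(v · v) = ¬1/2 = 1/2
¬u = ¬1/2 = 1/2
¬(v · v) ⇒ ¬u = 1/2 ⇒ 1/2 = 1/2
v ⇔ v = 1/2 ⇔ 1/2 = 1/2
(v ⇔ v) + v = 1/2 + 1/2 = 1/2
(¬(v · v) ⇒ ¬u) ⇔ ((v ⇔ v) + v) = 1/2 ⇔ 1/2 = 1/2
¬((¬(v · v) ⇒ ¬u) ⇔ ((v ⇔ v) + v)) = ¬1/2 = 1/2
v ⇒ u = 1/2 ⇒ 1/2 = 1/2
¬u = ¬1/2 = 1/2
(v ⇒ u) + ¬u = 1/2 + 1/2 = 1/2
¬((v ⇒ u) + ¬u) = ¬1/2 = 1/2
¬¬((v ⇒ u) + ¬u) = ¬1/2 = 1/2
¬¬¬((v ⇒ u) + ¬u) = ¬1/2 = 1/2
¬¬¬¬((v ⇒ u) + ¬u) = ¬1/2 = 1/2
¬((¬(v · v) ⇒ ¬u) ⇔ ((v ⇔ v) + v)) · ¬¬¬¬((v ⇒ u) + ¬u) = 1/2 · 1/2 = 1/2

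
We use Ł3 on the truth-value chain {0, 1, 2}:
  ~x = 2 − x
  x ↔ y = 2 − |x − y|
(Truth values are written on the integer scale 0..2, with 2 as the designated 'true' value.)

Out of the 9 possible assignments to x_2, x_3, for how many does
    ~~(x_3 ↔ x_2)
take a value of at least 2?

x_2 = 0, x_3 = 0 ↦ 2  ≥
x_2 = 0, x_3 = 1 ↦ 1  <
x_2 = 0, x_3 = 2 ↦ 0  <
x_2 = 1, x_3 = 0 ↦ 1  <
x_2 = 1, x_3 = 1 ↦ 2  ≥
x_2 = 1, x_3 = 2 ↦ 1  <
x_2 = 2, x_3 = 0 ↦ 0  <
x_2 = 2, x_3 = 1 ↦ 1  <
x_2 = 2, x_3 = 2 ↦ 2  ≥
So 3 of the 9 assignments meet the threshold.

3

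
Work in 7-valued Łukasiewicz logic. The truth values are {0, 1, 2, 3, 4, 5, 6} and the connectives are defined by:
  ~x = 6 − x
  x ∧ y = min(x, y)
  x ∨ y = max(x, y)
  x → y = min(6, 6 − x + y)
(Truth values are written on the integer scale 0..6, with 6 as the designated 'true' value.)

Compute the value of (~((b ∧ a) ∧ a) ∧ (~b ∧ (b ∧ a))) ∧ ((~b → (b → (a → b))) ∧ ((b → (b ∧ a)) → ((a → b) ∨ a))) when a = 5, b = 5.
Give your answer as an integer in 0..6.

1

b ∧ a = 5 ∧ 5 = 5
(b ∧ a) ∧ a = 5 ∧ 5 = 5
~((b ∧ a) ∧ a) = ~5 = 1
~b = ~5 = 1
b ∧ a = 5 ∧ 5 = 5
~b ∧ (b ∧ a) = 1 ∧ 5 = 1
~((b ∧ a) ∧ a) ∧ (~b ∧ (b ∧ a)) = 1 ∧ 1 = 1
~b = ~5 = 1
a → b = 5 → 5 = 6
b → (a → b) = 5 → 6 = 6
~b → (b → (a → b)) = 1 → 6 = 6
b ∧ a = 5 ∧ 5 = 5
b → (b ∧ a) = 5 → 5 = 6
a → b = 5 → 5 = 6
(a → b) ∨ a = 6 ∨ 5 = 6
(b → (b ∧ a)) → ((a → b) ∨ a) = 6 → 6 = 6
(~b → (b → (a → b))) ∧ ((b → (b ∧ a)) → ((a → b) ∨ a)) = 6 ∧ 6 = 6
(~((b ∧ a) ∧ a) ∧ (~b ∧ (b ∧ a))) ∧ ((~b → (b → (a → b))) ∧ ((b → (b ∧ a)) → ((a → b) ∨ a))) = 1 ∧ 6 = 1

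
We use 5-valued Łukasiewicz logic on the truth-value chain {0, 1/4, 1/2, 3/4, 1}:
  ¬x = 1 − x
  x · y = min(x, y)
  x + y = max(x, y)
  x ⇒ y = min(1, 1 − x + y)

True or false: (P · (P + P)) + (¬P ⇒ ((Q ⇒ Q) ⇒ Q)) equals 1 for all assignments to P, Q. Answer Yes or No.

Counterexample: take P = 0, Q = 0.
P + P = 0 + 0 = 0
P · (P + P) = 0 · 0 = 0
¬P = ¬0 = 1
Q ⇒ Q = 0 ⇒ 0 = 1
(Q ⇒ Q) ⇒ Q = 1 ⇒ 0 = 0
¬P ⇒ ((Q ⇒ Q) ⇒ Q) = 1 ⇒ 0 = 0
(P · (P + P)) + (¬P ⇒ ((Q ⇒ Q) ⇒ Q)) = 0 + 0 = 0
This gives 0 ≠ 1.

No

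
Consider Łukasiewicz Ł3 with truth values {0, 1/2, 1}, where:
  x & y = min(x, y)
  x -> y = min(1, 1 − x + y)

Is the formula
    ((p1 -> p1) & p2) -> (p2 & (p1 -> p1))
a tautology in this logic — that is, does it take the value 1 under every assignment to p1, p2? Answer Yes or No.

Yes

p1 = 0, p2 = 0 ↦ 1
p1 = 0, p2 = 1/2 ↦ 1
p1 = 0, p2 = 1 ↦ 1
p1 = 1/2, p2 = 0 ↦ 1
p1 = 1/2, p2 = 1/2 ↦ 1
p1 = 1/2, p2 = 1 ↦ 1
p1 = 1, p2 = 0 ↦ 1
p1 = 1, p2 = 1/2 ↦ 1
p1 = 1, p2 = 1 ↦ 1
Every assignment gives a value ≥ 1.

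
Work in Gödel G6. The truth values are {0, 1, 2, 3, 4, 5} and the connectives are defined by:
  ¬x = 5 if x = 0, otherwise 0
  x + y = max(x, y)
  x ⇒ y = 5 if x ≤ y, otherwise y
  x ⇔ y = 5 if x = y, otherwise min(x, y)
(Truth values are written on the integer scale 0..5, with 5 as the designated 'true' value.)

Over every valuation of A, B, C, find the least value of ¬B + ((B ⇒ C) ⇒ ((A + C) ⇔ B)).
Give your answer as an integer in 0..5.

Take A = 0, B = 1, C = 2:
¬B = ¬1 = 0
B ⇒ C = 1 ⇒ 2 = 5
A + C = 0 + 2 = 2
(A + C) ⇔ B = 2 ⇔ 1 = 1
(B ⇒ C) ⇒ ((A + C) ⇔ B) = 5 ⇒ 1 = 1
¬B + ((B ⇒ C) ⇒ ((A + C) ⇔ B)) = 0 + 1 = 1
No assignment yields a value below 1, so this is the minimum.

1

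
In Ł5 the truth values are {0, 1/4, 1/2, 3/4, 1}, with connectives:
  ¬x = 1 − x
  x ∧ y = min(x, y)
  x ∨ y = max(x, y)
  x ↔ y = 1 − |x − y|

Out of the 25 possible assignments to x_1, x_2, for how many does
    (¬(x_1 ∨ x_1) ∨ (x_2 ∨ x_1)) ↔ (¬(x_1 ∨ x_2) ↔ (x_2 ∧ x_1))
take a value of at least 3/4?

15

value 1: 7 assignments (counts)
value 3/4: 8 assignments (counts)
value 1/2: 5 assignments
value 1/4: 3 assignments
value 0: 2 assignments
So 15 of the 25 assignments meet the threshold.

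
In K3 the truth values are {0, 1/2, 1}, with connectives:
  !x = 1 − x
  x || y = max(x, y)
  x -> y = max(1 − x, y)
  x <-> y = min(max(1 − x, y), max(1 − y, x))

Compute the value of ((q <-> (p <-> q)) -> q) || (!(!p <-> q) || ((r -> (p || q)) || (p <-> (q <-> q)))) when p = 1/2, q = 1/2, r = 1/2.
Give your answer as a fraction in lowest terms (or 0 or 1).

1/2

p <-> q = 1/2 <-> 1/2 = 1/2
q <-> (p <-> q) = 1/2 <-> 1/2 = 1/2
(q <-> (p <-> q)) -> q = 1/2 -> 1/2 = 1/2
!p = !1/2 = 1/2
!p <-> q = 1/2 <-> 1/2 = 1/2
!(!p <-> q) = !1/2 = 1/2
p || q = 1/2 || 1/2 = 1/2
r -> (p || q) = 1/2 -> 1/2 = 1/2
q <-> q = 1/2 <-> 1/2 = 1/2
p <-> (q <-> q) = 1/2 <-> 1/2 = 1/2
(r -> (p || q)) || (p <-> (q <-> q)) = 1/2 || 1/2 = 1/2
!(!p <-> q) || ((r -> (p || q)) || (p <-> (q <-> q))) = 1/2 || 1/2 = 1/2
((q <-> (p <-> q)) -> q) || (!(!p <-> q) || ((r -> (p || q)) || (p <-> (q <-> q)))) = 1/2 || 1/2 = 1/2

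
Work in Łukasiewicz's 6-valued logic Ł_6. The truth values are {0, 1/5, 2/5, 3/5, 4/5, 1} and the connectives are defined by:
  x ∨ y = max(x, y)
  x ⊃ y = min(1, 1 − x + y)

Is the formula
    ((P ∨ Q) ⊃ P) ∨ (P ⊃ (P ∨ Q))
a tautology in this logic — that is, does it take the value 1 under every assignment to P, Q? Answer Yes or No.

At P = 1/5, Q = 1/5, for instance:
P ∨ Q = 1/5 ∨ 1/5 = 1/5
(P ∨ Q) ⊃ P = 1/5 ⊃ 1/5 = 1
P ⊃ (P ∨ Q) = 1/5 ⊃ 1/5 = 1
((P ∨ Q) ⊃ P) ∨ (P ⊃ (P ∨ Q)) = 1 ∨ 1 = 1
and checking the remaining 35 assignments likewise gives ≥ 1 in every case.

Yes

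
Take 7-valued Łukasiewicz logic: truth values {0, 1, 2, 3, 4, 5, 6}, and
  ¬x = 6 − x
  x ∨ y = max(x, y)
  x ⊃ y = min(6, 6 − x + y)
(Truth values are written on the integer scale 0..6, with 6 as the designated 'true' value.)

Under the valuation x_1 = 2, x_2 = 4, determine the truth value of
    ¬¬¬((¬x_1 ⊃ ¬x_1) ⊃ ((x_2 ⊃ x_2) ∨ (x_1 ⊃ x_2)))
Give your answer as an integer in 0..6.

0

¬x_1 = ¬2 = 4
¬x_1 = ¬2 = 4
¬x_1 ⊃ ¬x_1 = 4 ⊃ 4 = 6
x_2 ⊃ x_2 = 4 ⊃ 4 = 6
x_1 ⊃ x_2 = 2 ⊃ 4 = 6
(x_2 ⊃ x_2) ∨ (x_1 ⊃ x_2) = 6 ∨ 6 = 6
(¬x_1 ⊃ ¬x_1) ⊃ ((x_2 ⊃ x_2) ∨ (x_1 ⊃ x_2)) = 6 ⊃ 6 = 6
¬((¬x_1 ⊃ ¬x_1) ⊃ ((x_2 ⊃ x_2) ∨ (x_1 ⊃ x_2))) = ¬6 = 0
¬¬((¬x_1 ⊃ ¬x_1) ⊃ ((x_2 ⊃ x_2) ∨ (x_1 ⊃ x_2))) = ¬0 = 6
¬¬¬((¬x_1 ⊃ ¬x_1) ⊃ ((x_2 ⊃ x_2) ∨ (x_1 ⊃ x_2))) = ¬6 = 0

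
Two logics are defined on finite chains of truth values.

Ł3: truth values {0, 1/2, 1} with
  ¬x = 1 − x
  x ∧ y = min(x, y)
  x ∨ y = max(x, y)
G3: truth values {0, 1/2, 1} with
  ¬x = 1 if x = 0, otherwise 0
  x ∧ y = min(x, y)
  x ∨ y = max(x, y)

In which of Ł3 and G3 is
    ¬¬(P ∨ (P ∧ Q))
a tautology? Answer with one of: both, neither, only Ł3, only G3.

neither

In Ł3: at P = 0, Q = 0 the value is 0 — not a tautology.
In G3: at P = 0, Q = 0 the value is 0 — not a tautology.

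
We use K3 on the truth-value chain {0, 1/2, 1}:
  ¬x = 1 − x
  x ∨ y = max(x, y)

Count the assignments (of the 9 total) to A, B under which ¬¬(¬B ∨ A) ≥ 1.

A = 0, B = 0 ↦ 1  ≥
A = 0, B = 1/2 ↦ 1/2  <
A = 0, B = 1 ↦ 0  <
A = 1/2, B = 0 ↦ 1  ≥
A = 1/2, B = 1/2 ↦ 1/2  <
A = 1/2, B = 1 ↦ 1/2  <
A = 1, B = 0 ↦ 1  ≥
A = 1, B = 1/2 ↦ 1  ≥
A = 1, B = 1 ↦ 1  ≥
So 5 of the 9 assignments meet the threshold.

5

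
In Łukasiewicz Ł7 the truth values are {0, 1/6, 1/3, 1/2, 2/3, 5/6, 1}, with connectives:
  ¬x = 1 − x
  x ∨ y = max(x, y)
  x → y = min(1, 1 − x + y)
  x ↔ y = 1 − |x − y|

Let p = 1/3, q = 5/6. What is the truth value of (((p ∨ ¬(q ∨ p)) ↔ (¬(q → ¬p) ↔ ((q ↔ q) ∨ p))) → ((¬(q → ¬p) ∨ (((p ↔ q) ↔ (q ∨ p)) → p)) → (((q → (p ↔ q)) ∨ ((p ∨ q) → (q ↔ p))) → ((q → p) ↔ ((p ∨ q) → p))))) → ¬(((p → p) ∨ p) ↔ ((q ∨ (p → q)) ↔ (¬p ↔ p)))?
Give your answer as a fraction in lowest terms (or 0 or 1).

q ∨ p = 5/6 ∨ 1/3 = 5/6
¬(q ∨ p) = ¬5/6 = 1/6
p ∨ ¬(q ∨ p) = 1/3 ∨ 1/6 = 1/3
¬p = ¬1/3 = 2/3
q → ¬p = 5/6 → 2/3 = 5/6
¬(q → ¬p) = ¬5/6 = 1/6
q ↔ q = 5/6 ↔ 5/6 = 1
(q ↔ q) ∨ p = 1 ∨ 1/3 = 1
¬(q → ¬p) ↔ ((q ↔ q) ∨ p) = 1/6 ↔ 1 = 1/6
(p ∨ ¬(q ∨ p)) ↔ (¬(q → ¬p) ↔ ((q ↔ q) ∨ p)) = 1/3 ↔ 1/6 = 5/6
¬p = ¬1/3 = 2/3
q → ¬p = 5/6 → 2/3 = 5/6
¬(q → ¬p) = ¬5/6 = 1/6
p ↔ q = 1/3 ↔ 5/6 = 1/2
q ∨ p = 5/6 ∨ 1/3 = 5/6
(p ↔ q) ↔ (q ∨ p) = 1/2 ↔ 5/6 = 2/3
((p ↔ q) ↔ (q ∨ p)) → p = 2/3 → 1/3 = 2/3
¬(q → ¬p) ∨ (((p ↔ q) ↔ (q ∨ p)) → p) = 1/6 ∨ 2/3 = 2/3
p ↔ q = 1/3 ↔ 5/6 = 1/2
q → (p ↔ q) = 5/6 → 1/2 = 2/3
p ∨ q = 1/3 ∨ 5/6 = 5/6
q ↔ p = 5/6 ↔ 1/3 = 1/2
(p ∨ q) → (q ↔ p) = 5/6 → 1/2 = 2/3
(q → (p ↔ q)) ∨ ((p ∨ q) → (q ↔ p)) = 2/3 ∨ 2/3 = 2/3
q → p = 5/6 → 1/3 = 1/2
p ∨ q = 1/3 ∨ 5/6 = 5/6
(p ∨ q) → p = 5/6 → 1/3 = 1/2
(q → p) ↔ ((p ∨ q) → p) = 1/2 ↔ 1/2 = 1
((q → (p ↔ q)) ∨ ((p ∨ q) → (q ↔ p))) → ((q → p) ↔ ((p ∨ q) → p)) = 2/3 → 1 = 1
(¬(q → ¬p) ∨ (((p ↔ q) ↔ (q ∨ p)) → p)) → (((q → (p ↔ q)) ∨ ((p ∨ q) → (q ↔ p))) → ((q → p) ↔ ((p ∨ q) → p))) = 2/3 → 1 = 1
((p ∨ ¬(q ∨ p)) ↔ (¬(q → ¬p) ↔ ((q ↔ q) ∨ p))) → ((¬(q → ¬p) ∨ (((p ↔ q) ↔ (q ∨ p)) → p)) → (((q → (p ↔ q)) ∨ ((p ∨ q) → (q ↔ p))) → ((q → p) ↔ ((p ∨ q) → p)))) = 5/6 → 1 = 1
p → p = 1/3 → 1/3 = 1
(p → p) ∨ p = 1 ∨ 1/3 = 1
p → q = 1/3 → 5/6 = 1
q ∨ (p → q) = 5/6 ∨ 1 = 1
¬p = ¬1/3 = 2/3
¬p ↔ p = 2/3 ↔ 1/3 = 2/3
(q ∨ (p → q)) ↔ (¬p ↔ p) = 1 ↔ 2/3 = 2/3
((p → p) ∨ p) ↔ ((q ∨ (p → q)) ↔ (¬p ↔ p)) = 1 ↔ 2/3 = 2/3
¬(((p → p) ∨ p) ↔ ((q ∨ (p → q)) ↔ (¬p ↔ p))) = ¬2/3 = 1/3
(((p ∨ ¬(q ∨ p)) ↔ (¬(q → ¬p) ↔ ((q ↔ q) ∨ p))) → ((¬(q → ¬p) ∨ (((p ↔ q) ↔ (q ∨ p)) → p)) → (((q → (p ↔ q)) ∨ ((p ∨ q) → (q ↔ p))) → ((q → p) ↔ ((p ∨ q) → p))))) → ¬(((p → p) ∨ p) ↔ ((q ∨ (p → q)) ↔ (¬p ↔ p))) = 1 → 1/3 = 1/3

1/3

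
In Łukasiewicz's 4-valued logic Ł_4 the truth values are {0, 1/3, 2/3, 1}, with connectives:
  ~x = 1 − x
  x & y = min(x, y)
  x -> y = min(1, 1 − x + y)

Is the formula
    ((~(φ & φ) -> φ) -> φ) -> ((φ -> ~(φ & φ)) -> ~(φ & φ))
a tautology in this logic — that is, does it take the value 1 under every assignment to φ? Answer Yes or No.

Yes

φ = 0 ↦ 1
φ = 1/3 ↦ 1
φ = 2/3 ↦ 1
φ = 1 ↦ 1
Every assignment gives a value ≥ 1.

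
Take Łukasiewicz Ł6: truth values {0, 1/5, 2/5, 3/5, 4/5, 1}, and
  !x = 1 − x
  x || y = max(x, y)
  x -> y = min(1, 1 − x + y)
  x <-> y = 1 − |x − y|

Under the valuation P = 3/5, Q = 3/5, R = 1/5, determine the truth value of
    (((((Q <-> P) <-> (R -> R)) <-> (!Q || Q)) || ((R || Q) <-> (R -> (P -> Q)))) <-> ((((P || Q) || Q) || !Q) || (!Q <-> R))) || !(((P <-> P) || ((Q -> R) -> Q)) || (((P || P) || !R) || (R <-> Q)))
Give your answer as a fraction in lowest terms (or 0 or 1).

4/5

Q <-> P = 3/5 <-> 3/5 = 1
R -> R = 1/5 -> 1/5 = 1
(Q <-> P) <-> (R -> R) = 1 <-> 1 = 1
!Q = !3/5 = 2/5
!Q || Q = 2/5 || 3/5 = 3/5
((Q <-> P) <-> (R -> R)) <-> (!Q || Q) = 1 <-> 3/5 = 3/5
R || Q = 1/5 || 3/5 = 3/5
P -> Q = 3/5 -> 3/5 = 1
R -> (P -> Q) = 1/5 -> 1 = 1
(R || Q) <-> (R -> (P -> Q)) = 3/5 <-> 1 = 3/5
(((Q <-> P) <-> (R -> R)) <-> (!Q || Q)) || ((R || Q) <-> (R -> (P -> Q))) = 3/5 || 3/5 = 3/5
P || Q = 3/5 || 3/5 = 3/5
(P || Q) || Q = 3/5 || 3/5 = 3/5
!Q = !3/5 = 2/5
((P || Q) || Q) || !Q = 3/5 || 2/5 = 3/5
!Q = !3/5 = 2/5
!Q <-> R = 2/5 <-> 1/5 = 4/5
(((P || Q) || Q) || !Q) || (!Q <-> R) = 3/5 || 4/5 = 4/5
((((Q <-> P) <-> (R -> R)) <-> (!Q || Q)) || ((R || Q) <-> (R -> (P -> Q)))) <-> ((((P || Q) || Q) || !Q) || (!Q <-> R)) = 3/5 <-> 4/5 = 4/5
P <-> P = 3/5 <-> 3/5 = 1
Q -> R = 3/5 -> 1/5 = 3/5
(Q -> R) -> Q = 3/5 -> 3/5 = 1
(P <-> P) || ((Q -> R) -> Q) = 1 || 1 = 1
P || P = 3/5 || 3/5 = 3/5
!R = !1/5 = 4/5
(P || P) || !R = 3/5 || 4/5 = 4/5
R <-> Q = 1/5 <-> 3/5 = 3/5
((P || P) || !R) || (R <-> Q) = 4/5 || 3/5 = 4/5
((P <-> P) || ((Q -> R) -> Q)) || (((P || P) || !R) || (R <-> Q)) = 1 || 4/5 = 1
!(((P <-> P) || ((Q -> R) -> Q)) || (((P || P) || !R) || (R <-> Q))) = !1 = 0
(((((Q <-> P) <-> (R -> R)) <-> (!Q || Q)) || ((R || Q) <-> (R -> (P -> Q)))) <-> ((((P || Q) || Q) || !Q) || (!Q <-> R))) || !(((P <-> P) || ((Q -> R) -> Q)) || (((P || P) || !R) || (R <-> Q))) = 4/5 || 0 = 4/5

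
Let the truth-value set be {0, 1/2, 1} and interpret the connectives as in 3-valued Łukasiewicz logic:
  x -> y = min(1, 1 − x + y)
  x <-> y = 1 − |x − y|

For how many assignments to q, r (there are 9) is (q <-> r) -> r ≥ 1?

6

q = 0, r = 0 ↦ 0  <
q = 0, r = 1/2 ↦ 1  ≥
q = 0, r = 1 ↦ 1  ≥
q = 1/2, r = 0 ↦ 1/2  <
q = 1/2, r = 1/2 ↦ 1/2  <
q = 1/2, r = 1 ↦ 1  ≥
q = 1, r = 0 ↦ 1  ≥
q = 1, r = 1/2 ↦ 1  ≥
q = 1, r = 1 ↦ 1  ≥
So 6 of the 9 assignments meet the threshold.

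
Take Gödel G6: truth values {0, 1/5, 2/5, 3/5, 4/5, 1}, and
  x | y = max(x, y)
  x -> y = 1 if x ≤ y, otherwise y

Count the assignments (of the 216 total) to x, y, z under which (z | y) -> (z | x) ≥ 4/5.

value 1: 161 assignments (counts)
value 4/5: 9 assignments (counts)
value 3/5: 14 assignments
value 2/5: 15 assignments
value 1/5: 12 assignments
value 0: 5 assignments
So 170 of the 216 assignments meet the threshold.

170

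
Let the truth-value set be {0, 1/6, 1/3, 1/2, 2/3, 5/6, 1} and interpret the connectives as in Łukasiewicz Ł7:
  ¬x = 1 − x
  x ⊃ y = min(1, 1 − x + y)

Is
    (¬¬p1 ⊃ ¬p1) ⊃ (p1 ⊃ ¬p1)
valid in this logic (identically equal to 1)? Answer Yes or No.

Yes

p1 = 0 ↦ 1
p1 = 1/6 ↦ 1
p1 = 1/3 ↦ 1
p1 = 1/2 ↦ 1
p1 = 2/3 ↦ 1
p1 = 5/6 ↦ 1
p1 = 1 ↦ 1
Every assignment gives a value ≥ 1.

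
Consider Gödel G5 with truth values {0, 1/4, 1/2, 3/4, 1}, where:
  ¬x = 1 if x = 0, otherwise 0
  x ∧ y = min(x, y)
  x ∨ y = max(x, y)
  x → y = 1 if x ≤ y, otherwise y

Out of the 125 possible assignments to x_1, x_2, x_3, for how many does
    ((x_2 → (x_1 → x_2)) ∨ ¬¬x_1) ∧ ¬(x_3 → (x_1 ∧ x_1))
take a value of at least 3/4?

20

value 1: 20 assignments (counts)
value 0: 105 assignments
So 20 of the 125 assignments meet the threshold.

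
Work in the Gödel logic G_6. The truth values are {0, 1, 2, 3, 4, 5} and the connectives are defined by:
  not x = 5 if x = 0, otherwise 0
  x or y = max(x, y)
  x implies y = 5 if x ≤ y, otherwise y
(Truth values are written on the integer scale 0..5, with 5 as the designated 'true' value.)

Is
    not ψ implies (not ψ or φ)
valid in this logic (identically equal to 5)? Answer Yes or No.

Yes

At φ = 4, ψ = 5, for instance:
not ψ = not 5 = 0
not ψ or φ = 0 or 4 = 4
not ψ implies (not ψ or φ) = 0 implies 4 = 5
and checking the remaining 35 assignments likewise gives ≥ 5 in every case.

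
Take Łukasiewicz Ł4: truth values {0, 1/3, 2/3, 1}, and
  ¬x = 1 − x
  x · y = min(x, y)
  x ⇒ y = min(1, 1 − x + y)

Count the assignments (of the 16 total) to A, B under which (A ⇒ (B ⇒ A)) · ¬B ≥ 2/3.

A = 0, B = 0 ↦ 1  ≥
A = 0, B = 1/3 ↦ 2/3  ≥
A = 0, B = 2/3 ↦ 1/3  <
A = 0, B = 1 ↦ 0  <
A = 1/3, B = 0 ↦ 1  ≥
A = 1/3, B = 1/3 ↦ 2/3  ≥
A = 1/3, B = 2/3 ↦ 1/3  <
A = 1/3, B = 1 ↦ 0  <
A = 2/3, B = 0 ↦ 1  ≥
A = 2/3, B = 1/3 ↦ 2/3  ≥
A = 2/3, B = 2/3 ↦ 1/3  <
A = 2/3, B = 1 ↦ 0  <
A = 1, B = 0 ↦ 1  ≥
A = 1, B = 1/3 ↦ 2/3  ≥
A = 1, B = 2/3 ↦ 1/3  <
A = 1, B = 1 ↦ 0  <
So 8 of the 16 assignments meet the threshold.

8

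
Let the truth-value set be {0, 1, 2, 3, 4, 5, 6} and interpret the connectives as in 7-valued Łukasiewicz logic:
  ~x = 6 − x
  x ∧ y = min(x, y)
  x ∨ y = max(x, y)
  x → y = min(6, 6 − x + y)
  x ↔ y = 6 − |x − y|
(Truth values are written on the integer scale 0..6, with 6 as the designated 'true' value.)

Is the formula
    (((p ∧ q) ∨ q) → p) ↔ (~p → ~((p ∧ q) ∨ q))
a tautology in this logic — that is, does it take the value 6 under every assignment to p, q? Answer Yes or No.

Yes

At p = 2, q = 5, for instance:
p ∧ q = 2 ∧ 5 = 2
(p ∧ q) ∨ q = 2 ∨ 5 = 5
((p ∧ q) ∨ q) → p = 5 → 2 = 3
~p = ~2 = 4
~((p ∧ q) ∨ q) = ~5 = 1
~p → ~((p ∧ q) ∨ q) = 4 → 1 = 3
(((p ∧ q) ∨ q) → p) ↔ (~p → ~((p ∧ q) ∨ q)) = 3 ↔ 3 = 6
and checking the remaining 48 assignments likewise gives ≥ 6 in every case.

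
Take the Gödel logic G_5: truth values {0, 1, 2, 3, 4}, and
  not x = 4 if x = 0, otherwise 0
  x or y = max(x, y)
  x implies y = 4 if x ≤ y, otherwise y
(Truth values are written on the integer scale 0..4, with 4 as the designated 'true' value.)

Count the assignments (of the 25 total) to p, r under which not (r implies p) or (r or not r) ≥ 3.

value 4: 13 assignments (counts)
value 3: 4 assignments (counts)
value 2: 4 assignments
value 1: 4 assignments
So 17 of the 25 assignments meet the threshold.

17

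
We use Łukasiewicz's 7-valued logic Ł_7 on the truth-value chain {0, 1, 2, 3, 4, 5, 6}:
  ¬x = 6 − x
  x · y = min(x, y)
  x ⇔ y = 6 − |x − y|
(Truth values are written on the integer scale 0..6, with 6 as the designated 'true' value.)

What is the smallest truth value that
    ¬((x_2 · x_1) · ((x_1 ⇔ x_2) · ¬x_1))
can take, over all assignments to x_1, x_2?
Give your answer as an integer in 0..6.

3

Take x_1 = 3, x_2 = 3:
x_2 · x_1 = 3 · 3 = 3
x_1 ⇔ x_2 = 3 ⇔ 3 = 6
¬x_1 = ¬3 = 3
(x_1 ⇔ x_2) · ¬x_1 = 6 · 3 = 3
(x_2 · x_1) · ((x_1 ⇔ x_2) · ¬x_1) = 3 · 3 = 3
¬((x_2 · x_1) · ((x_1 ⇔ x_2) · ¬x_1)) = ¬3 = 3
No assignment yields a value below 3, so this is the minimum.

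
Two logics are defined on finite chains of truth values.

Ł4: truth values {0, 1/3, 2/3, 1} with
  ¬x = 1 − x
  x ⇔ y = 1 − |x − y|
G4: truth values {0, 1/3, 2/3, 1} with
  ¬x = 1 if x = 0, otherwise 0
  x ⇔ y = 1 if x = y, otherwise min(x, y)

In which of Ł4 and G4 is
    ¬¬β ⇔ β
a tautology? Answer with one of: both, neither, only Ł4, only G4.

only Ł4

In Ł4: every assignment gives 1 — tautology.
In G4: at β = 1/3 the value is 1/3 — not a tautology.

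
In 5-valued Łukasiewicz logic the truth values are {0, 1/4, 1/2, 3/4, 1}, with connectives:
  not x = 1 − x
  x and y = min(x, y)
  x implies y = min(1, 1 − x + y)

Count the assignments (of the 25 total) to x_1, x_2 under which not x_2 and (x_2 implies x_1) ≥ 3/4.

10

value 1: 5 assignments (counts)
value 3/4: 5 assignments (counts)
value 1/2: 5 assignments
value 1/4: 5 assignments
value 0: 5 assignments
So 10 of the 25 assignments meet the threshold.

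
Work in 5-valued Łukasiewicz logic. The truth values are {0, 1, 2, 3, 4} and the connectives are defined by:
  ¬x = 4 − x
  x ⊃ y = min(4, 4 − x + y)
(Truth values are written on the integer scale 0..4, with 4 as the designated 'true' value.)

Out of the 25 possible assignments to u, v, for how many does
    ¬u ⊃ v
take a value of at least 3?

19

value 4: 15 assignments (counts)
value 3: 4 assignments (counts)
value 2: 3 assignments
value 1: 2 assignments
value 0: 1 assignment
So 19 of the 25 assignments meet the threshold.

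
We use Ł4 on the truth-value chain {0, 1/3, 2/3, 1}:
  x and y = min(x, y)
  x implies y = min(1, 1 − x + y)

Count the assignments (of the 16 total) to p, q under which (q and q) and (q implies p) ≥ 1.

1

p = 0, q = 0 ↦ 0  <
p = 0, q = 1/3 ↦ 1/3  <
p = 0, q = 2/3 ↦ 1/3  <
p = 0, q = 1 ↦ 0  <
p = 1/3, q = 0 ↦ 0  <
p = 1/3, q = 1/3 ↦ 1/3  <
p = 1/3, q = 2/3 ↦ 2/3  <
p = 1/3, q = 1 ↦ 1/3  <
p = 2/3, q = 0 ↦ 0  <
p = 2/3, q = 1/3 ↦ 1/3  <
p = 2/3, q = 2/3 ↦ 2/3  <
p = 2/3, q = 1 ↦ 2/3  <
p = 1, q = 0 ↦ 0  <
p = 1, q = 1/3 ↦ 1/3  <
p = 1, q = 2/3 ↦ 2/3  <
p = 1, q = 1 ↦ 1  ≥
So 1 of the 16 assignments meets the threshold.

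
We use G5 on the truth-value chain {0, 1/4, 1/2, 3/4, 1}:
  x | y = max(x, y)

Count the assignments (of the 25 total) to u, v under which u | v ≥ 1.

value 1: 9 assignments (counts)
value 3/4: 7 assignments
value 1/2: 5 assignments
value 1/4: 3 assignments
value 0: 1 assignment
So 9 of the 25 assignments meet the threshold.

9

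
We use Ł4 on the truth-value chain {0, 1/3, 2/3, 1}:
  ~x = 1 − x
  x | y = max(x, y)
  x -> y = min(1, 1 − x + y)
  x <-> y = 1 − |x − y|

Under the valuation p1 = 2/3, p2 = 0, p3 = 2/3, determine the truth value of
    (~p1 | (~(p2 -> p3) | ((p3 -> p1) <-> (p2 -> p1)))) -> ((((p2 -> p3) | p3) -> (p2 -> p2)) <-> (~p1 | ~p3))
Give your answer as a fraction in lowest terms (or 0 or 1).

~p1 = ~2/3 = 1/3
p2 -> p3 = 0 -> 2/3 = 1
~(p2 -> p3) = ~1 = 0
p3 -> p1 = 2/3 -> 2/3 = 1
p2 -> p1 = 0 -> 2/3 = 1
(p3 -> p1) <-> (p2 -> p1) = 1 <-> 1 = 1
~(p2 -> p3) | ((p3 -> p1) <-> (p2 -> p1)) = 0 | 1 = 1
~p1 | (~(p2 -> p3) | ((p3 -> p1) <-> (p2 -> p1))) = 1/3 | 1 = 1
p2 -> p3 = 0 -> 2/3 = 1
(p2 -> p3) | p3 = 1 | 2/3 = 1
p2 -> p2 = 0 -> 0 = 1
((p2 -> p3) | p3) -> (p2 -> p2) = 1 -> 1 = 1
~p1 = ~2/3 = 1/3
~p3 = ~2/3 = 1/3
~p1 | ~p3 = 1/3 | 1/3 = 1/3
(((p2 -> p3) | p3) -> (p2 -> p2)) <-> (~p1 | ~p3) = 1 <-> 1/3 = 1/3
(~p1 | (~(p2 -> p3) | ((p3 -> p1) <-> (p2 -> p1)))) -> ((((p2 -> p3) | p3) -> (p2 -> p2)) <-> (~p1 | ~p3)) = 1 -> 1/3 = 1/3

1/3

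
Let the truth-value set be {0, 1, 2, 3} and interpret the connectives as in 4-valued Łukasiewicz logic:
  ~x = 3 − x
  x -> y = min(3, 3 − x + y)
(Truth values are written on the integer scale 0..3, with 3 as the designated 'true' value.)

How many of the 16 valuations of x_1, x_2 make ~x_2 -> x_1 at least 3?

10

x_1 = 0, x_2 = 0 ↦ 0  <
x_1 = 0, x_2 = 1 ↦ 1  <
x_1 = 0, x_2 = 2 ↦ 2  <
x_1 = 0, x_2 = 3 ↦ 3  ≥
x_1 = 1, x_2 = 0 ↦ 1  <
x_1 = 1, x_2 = 1 ↦ 2  <
x_1 = 1, x_2 = 2 ↦ 3  ≥
x_1 = 1, x_2 = 3 ↦ 3  ≥
x_1 = 2, x_2 = 0 ↦ 2  <
x_1 = 2, x_2 = 1 ↦ 3  ≥
x_1 = 2, x_2 = 2 ↦ 3  ≥
x_1 = 2, x_2 = 3 ↦ 3  ≥
x_1 = 3, x_2 = 0 ↦ 3  ≥
x_1 = 3, x_2 = 1 ↦ 3  ≥
x_1 = 3, x_2 = 2 ↦ 3  ≥
x_1 = 3, x_2 = 3 ↦ 3  ≥
So 10 of the 16 assignments meet the threshold.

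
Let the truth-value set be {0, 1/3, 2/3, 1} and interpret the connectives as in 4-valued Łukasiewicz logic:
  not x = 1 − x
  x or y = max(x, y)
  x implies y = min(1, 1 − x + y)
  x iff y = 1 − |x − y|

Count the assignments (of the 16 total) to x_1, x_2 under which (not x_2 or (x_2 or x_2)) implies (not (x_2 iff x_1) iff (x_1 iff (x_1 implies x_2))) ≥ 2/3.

x_1 = 0, x_2 = 0 ↦ 1  ≥
x_1 = 0, x_2 = 1/3 ↦ 1  ≥
x_1 = 0, x_2 = 2/3 ↦ 2/3  ≥
x_1 = 0, x_2 = 1 ↦ 0  <
x_1 = 1/3, x_2 = 0 ↦ 2/3  ≥
x_1 = 1/3, x_2 = 1/3 ↦ 1  ≥
x_1 = 1/3, x_2 = 2/3 ↦ 1  ≥
x_1 = 1/3, x_2 = 1 ↦ 2/3  ≥
x_1 = 2/3, x_2 = 0 ↦ 1  ≥
x_1 = 2/3, x_2 = 1/3 ↦ 2/3  ≥
x_1 = 2/3, x_2 = 2/3 ↦ 2/3  ≥
x_1 = 2/3, x_2 = 1 ↦ 2/3  ≥
x_1 = 1, x_2 = 0 ↦ 0  <
x_1 = 1, x_2 = 1/3 ↦ 1  ≥
x_1 = 1, x_2 = 2/3 ↦ 1  ≥
x_1 = 1, x_2 = 1 ↦ 0  <
So 13 of the 16 assignments meet the threshold.

13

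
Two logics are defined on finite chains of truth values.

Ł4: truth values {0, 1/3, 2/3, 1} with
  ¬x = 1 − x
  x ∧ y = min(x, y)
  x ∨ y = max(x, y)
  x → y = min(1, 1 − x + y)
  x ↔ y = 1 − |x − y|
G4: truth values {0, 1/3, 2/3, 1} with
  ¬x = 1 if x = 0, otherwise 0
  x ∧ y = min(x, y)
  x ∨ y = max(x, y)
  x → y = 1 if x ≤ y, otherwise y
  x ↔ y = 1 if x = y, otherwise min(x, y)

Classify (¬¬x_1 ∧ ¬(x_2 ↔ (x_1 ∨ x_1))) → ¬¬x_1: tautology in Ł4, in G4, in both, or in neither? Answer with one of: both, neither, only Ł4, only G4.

both

In Ł4: every assignment gives 1 — tautology.
In G4: every assignment gives 1 — tautology.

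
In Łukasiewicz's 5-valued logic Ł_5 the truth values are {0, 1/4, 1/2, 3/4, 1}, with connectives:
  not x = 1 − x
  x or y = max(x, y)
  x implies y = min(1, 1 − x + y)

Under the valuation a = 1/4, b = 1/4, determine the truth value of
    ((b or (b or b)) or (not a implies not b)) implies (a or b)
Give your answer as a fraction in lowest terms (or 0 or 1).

1/4

b or b = 1/4 or 1/4 = 1/4
b or (b or b) = 1/4 or 1/4 = 1/4
not a = not 1/4 = 3/4
not b = not 1/4 = 3/4
not a implies not b = 3/4 implies 3/4 = 1
(b or (b or b)) or (not a implies not b) = 1/4 or 1 = 1
a or b = 1/4 or 1/4 = 1/4
((b or (b or b)) or (not a implies not b)) implies (a or b) = 1 implies 1/4 = 1/4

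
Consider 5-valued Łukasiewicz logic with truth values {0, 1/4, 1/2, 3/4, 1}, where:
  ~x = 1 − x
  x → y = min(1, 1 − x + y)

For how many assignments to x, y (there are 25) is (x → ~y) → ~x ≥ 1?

value 1: 9 assignments (counts)
value 3/4: 7 assignments
value 1/2: 5 assignments
value 1/4: 3 assignments
value 0: 1 assignment
So 9 of the 25 assignments meet the threshold.

9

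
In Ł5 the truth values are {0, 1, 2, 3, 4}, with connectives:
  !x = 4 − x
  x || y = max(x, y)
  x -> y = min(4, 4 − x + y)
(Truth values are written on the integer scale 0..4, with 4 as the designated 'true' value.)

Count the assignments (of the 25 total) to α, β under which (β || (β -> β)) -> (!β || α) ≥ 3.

16

value 4: 9 assignments (counts)
value 3: 7 assignments (counts)
value 2: 5 assignments
value 1: 3 assignments
value 0: 1 assignment
So 16 of the 25 assignments meet the threshold.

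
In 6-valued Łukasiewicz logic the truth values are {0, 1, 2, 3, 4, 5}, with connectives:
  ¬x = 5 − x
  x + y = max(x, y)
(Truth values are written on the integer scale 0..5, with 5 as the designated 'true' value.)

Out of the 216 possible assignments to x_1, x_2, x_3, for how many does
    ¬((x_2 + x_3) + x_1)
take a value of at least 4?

8

value 5: 1 assignment (counts)
value 4: 7 assignments (counts)
value 3: 19 assignments
value 2: 37 assignments
value 1: 61 assignments
value 0: 91 assignments
So 8 of the 216 assignments meet the threshold.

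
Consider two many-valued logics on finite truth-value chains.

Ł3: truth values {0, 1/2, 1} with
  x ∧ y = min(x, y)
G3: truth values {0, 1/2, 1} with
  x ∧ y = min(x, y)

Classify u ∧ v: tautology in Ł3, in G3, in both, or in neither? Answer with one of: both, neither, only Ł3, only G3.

In Ł3: at u = 0, v = 0 the value is 0 — not a tautology.
In G3: at u = 0, v = 0 the value is 0 — not a tautology.

neither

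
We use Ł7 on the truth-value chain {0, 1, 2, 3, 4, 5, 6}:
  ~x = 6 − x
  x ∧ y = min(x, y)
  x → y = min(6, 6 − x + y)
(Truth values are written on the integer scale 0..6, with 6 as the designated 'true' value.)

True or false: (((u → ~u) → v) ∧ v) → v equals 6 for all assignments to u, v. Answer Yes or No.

Yes

At u = 4, v = 1, for instance:
~u = ~4 = 2
u → ~u = 4 → 2 = 4
(u → ~u) → v = 4 → 1 = 3
((u → ~u) → v) ∧ v = 3 ∧ 1 = 1
(((u → ~u) → v) ∧ v) → v = 1 → 1 = 6
and checking the remaining 48 assignments likewise gives ≥ 6 in every case.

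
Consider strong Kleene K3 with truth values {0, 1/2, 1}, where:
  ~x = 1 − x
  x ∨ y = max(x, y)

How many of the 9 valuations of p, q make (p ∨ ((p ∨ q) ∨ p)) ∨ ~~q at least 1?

p = 0, q = 0 ↦ 0  <
p = 0, q = 1/2 ↦ 1/2  <
p = 0, q = 1 ↦ 1  ≥
p = 1/2, q = 0 ↦ 1/2  <
p = 1/2, q = 1/2 ↦ 1/2  <
p = 1/2, q = 1 ↦ 1  ≥
p = 1, q = 0 ↦ 1  ≥
p = 1, q = 1/2 ↦ 1  ≥
p = 1, q = 1 ↦ 1  ≥
So 5 of the 9 assignments meet the threshold.

5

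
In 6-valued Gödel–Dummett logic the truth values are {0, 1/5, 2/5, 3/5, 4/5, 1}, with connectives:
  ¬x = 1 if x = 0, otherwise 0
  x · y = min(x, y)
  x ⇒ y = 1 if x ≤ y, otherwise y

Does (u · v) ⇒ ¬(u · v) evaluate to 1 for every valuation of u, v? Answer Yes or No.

Counterexample: take u = 1/5, v = 1/5.
u · v = 1/5 · 1/5 = 1/5
u · v = 1/5 · 1/5 = 1/5
¬(u · v) = ¬1/5 = 0
(u · v) ⇒ ¬(u · v) = 1/5 ⇒ 0 = 0
This gives 0 ≠ 1.

No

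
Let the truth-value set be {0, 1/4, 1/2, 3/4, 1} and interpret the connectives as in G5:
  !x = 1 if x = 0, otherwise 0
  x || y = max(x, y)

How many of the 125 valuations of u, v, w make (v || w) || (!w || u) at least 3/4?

107

value 1: 77 assignments (counts)
value 3/4: 30 assignments (counts)
value 1/2: 14 assignments
value 1/4: 4 assignments
So 107 of the 125 assignments meet the threshold.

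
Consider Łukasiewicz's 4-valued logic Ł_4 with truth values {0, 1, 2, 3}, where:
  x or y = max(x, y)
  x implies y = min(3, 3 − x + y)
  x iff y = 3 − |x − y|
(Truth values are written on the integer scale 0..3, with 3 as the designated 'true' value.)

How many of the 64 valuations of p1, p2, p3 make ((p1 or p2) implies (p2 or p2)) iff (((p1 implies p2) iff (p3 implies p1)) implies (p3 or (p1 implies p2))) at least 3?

value 3: 41 assignments (counts)
value 2: 11 assignments
value 1: 8 assignments
value 0: 4 assignments
So 41 of the 64 assignments meet the threshold.

41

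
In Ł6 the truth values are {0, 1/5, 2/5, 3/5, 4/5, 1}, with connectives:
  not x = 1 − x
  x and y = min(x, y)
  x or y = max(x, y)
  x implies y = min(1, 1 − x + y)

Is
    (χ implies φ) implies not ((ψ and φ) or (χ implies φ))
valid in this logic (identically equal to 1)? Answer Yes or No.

Counterexample: take φ = 0, ψ = 0, χ = 0.
χ implies φ = 0 implies 0 = 1
ψ and φ = 0 and 0 = 0
(ψ and φ) or (χ implies φ) = 0 or 1 = 1
not ((ψ and φ) or (χ implies φ)) = not 1 = 0
(χ implies φ) implies not ((ψ and φ) or (χ implies φ)) = 1 implies 0 = 0
This gives 0 ≠ 1.

No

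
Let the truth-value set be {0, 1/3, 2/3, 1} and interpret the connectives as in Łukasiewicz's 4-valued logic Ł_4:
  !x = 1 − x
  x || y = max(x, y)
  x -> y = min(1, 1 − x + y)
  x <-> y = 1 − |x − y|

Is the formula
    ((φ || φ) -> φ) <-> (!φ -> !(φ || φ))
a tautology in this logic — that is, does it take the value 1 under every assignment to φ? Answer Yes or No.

φ = 0 ↦ 1
φ = 1/3 ↦ 1
φ = 2/3 ↦ 1
φ = 1 ↦ 1
Every assignment gives a value ≥ 1.

Yes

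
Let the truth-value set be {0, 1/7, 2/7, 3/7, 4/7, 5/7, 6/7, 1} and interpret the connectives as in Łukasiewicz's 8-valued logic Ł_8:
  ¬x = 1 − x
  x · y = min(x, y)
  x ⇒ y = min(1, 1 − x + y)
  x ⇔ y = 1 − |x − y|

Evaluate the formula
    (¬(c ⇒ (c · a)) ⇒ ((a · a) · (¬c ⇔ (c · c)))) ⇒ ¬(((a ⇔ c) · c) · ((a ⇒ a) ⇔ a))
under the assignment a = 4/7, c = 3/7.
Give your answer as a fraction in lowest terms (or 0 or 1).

4/7

c · a = 3/7 · 4/7 = 3/7
c ⇒ (c · a) = 3/7 ⇒ 3/7 = 1
¬(c ⇒ (c · a)) = ¬1 = 0
a · a = 4/7 · 4/7 = 4/7
¬c = ¬3/7 = 4/7
c · c = 3/7 · 3/7 = 3/7
¬c ⇔ (c · c) = 4/7 ⇔ 3/7 = 6/7
(a · a) · (¬c ⇔ (c · c)) = 4/7 · 6/7 = 4/7
¬(c ⇒ (c · a)) ⇒ ((a · a) · (¬c ⇔ (c · c))) = 0 ⇒ 4/7 = 1
a ⇔ c = 4/7 ⇔ 3/7 = 6/7
(a ⇔ c) · c = 6/7 · 3/7 = 3/7
a ⇒ a = 4/7 ⇒ 4/7 = 1
(a ⇒ a) ⇔ a = 1 ⇔ 4/7 = 4/7
((a ⇔ c) · c) · ((a ⇒ a) ⇔ a) = 3/7 · 4/7 = 3/7
¬(((a ⇔ c) · c) · ((a ⇒ a) ⇔ a)) = ¬3/7 = 4/7
(¬(c ⇒ (c · a)) ⇒ ((a · a) · (¬c ⇔ (c · c)))) ⇒ ¬(((a ⇔ c) · c) · ((a ⇒ a) ⇔ a)) = 1 ⇒ 4/7 = 4/7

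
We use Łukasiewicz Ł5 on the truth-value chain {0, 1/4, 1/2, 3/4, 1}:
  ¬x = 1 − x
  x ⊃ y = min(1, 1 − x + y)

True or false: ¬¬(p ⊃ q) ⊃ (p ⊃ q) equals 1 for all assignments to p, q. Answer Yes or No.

Yes

At p = 1/4, q = 1/4, for instance:
p ⊃ q = 1/4 ⊃ 1/4 = 1
¬(p ⊃ q) = ¬1 = 0
¬¬(p ⊃ q) = ¬0 = 1
¬¬(p ⊃ q) ⊃ (p ⊃ q) = 1 ⊃ 1 = 1
and checking the remaining 24 assignments likewise gives ≥ 1 in every case.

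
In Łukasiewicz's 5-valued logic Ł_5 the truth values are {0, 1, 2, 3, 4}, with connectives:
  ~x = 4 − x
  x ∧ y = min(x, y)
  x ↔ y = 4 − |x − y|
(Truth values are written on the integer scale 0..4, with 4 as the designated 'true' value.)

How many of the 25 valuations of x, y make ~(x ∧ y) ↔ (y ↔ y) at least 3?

value 4: 9 assignments (counts)
value 3: 7 assignments (counts)
value 2: 5 assignments
value 1: 3 assignments
value 0: 1 assignment
So 16 of the 25 assignments meet the threshold.

16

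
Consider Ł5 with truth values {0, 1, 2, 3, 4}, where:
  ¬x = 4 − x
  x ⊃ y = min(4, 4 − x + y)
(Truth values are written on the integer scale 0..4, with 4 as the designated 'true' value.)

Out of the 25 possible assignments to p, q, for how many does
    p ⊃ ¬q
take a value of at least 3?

value 4: 15 assignments (counts)
value 3: 4 assignments (counts)
value 2: 3 assignments
value 1: 2 assignments
value 0: 1 assignment
So 19 of the 25 assignments meet the threshold.

19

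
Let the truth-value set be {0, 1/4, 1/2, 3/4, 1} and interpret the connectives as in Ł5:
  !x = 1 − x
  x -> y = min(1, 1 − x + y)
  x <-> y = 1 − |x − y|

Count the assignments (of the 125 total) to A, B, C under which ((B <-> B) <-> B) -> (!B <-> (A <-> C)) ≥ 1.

value 1: 89 assignments (counts)
value 3/4: 12 assignments
value 1/2: 11 assignments
value 1/4: 8 assignments
value 0: 5 assignments
So 89 of the 125 assignments meet the threshold.

89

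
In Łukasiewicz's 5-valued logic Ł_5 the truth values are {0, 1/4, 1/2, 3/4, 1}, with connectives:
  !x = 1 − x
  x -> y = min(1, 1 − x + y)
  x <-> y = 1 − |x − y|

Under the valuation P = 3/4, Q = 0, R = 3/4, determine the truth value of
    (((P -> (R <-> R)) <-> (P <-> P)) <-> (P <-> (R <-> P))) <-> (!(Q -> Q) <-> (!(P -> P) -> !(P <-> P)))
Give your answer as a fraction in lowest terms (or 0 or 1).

R <-> R = 3/4 <-> 3/4 = 1
P -> (R <-> R) = 3/4 -> 1 = 1
P <-> P = 3/4 <-> 3/4 = 1
(P -> (R <-> R)) <-> (P <-> P) = 1 <-> 1 = 1
R <-> P = 3/4 <-> 3/4 = 1
P <-> (R <-> P) = 3/4 <-> 1 = 3/4
((P -> (R <-> R)) <-> (P <-> P)) <-> (P <-> (R <-> P)) = 1 <-> 3/4 = 3/4
Q -> Q = 0 -> 0 = 1
!(Q -> Q) = !1 = 0
P -> P = 3/4 -> 3/4 = 1
!(P -> P) = !1 = 0
P <-> P = 3/4 <-> 3/4 = 1
!(P <-> P) = !1 = 0
!(P -> P) -> !(P <-> P) = 0 -> 0 = 1
!(Q -> Q) <-> (!(P -> P) -> !(P <-> P)) = 0 <-> 1 = 0
(((P -> (R <-> R)) <-> (P <-> P)) <-> (P <-> (R <-> P))) <-> (!(Q -> Q) <-> (!(P -> P) -> !(P <-> P))) = 3/4 <-> 0 = 1/4

1/4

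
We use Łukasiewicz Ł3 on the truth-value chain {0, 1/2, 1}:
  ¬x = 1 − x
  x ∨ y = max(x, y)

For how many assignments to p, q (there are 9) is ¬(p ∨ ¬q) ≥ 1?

1

p = 0, q = 0 ↦ 0  <
p = 0, q = 1/2 ↦ 1/2  <
p = 0, q = 1 ↦ 1  ≥
p = 1/2, q = 0 ↦ 0  <
p = 1/2, q = 1/2 ↦ 1/2  <
p = 1/2, q = 1 ↦ 1/2  <
p = 1, q = 0 ↦ 0  <
p = 1, q = 1/2 ↦ 0  <
p = 1, q = 1 ↦ 0  <
So 1 of the 9 assignments meets the threshold.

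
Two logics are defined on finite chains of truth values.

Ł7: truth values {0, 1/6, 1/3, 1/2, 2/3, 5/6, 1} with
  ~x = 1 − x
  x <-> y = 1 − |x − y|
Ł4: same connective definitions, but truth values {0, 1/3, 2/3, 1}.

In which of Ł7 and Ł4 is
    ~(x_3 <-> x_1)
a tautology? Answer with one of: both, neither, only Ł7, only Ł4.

neither

In Ł7: at x_1 = 0, x_3 = 0 the value is 0 — not a tautology.
In Ł4: at x_1 = 0, x_3 = 0 the value is 0 — not a tautology.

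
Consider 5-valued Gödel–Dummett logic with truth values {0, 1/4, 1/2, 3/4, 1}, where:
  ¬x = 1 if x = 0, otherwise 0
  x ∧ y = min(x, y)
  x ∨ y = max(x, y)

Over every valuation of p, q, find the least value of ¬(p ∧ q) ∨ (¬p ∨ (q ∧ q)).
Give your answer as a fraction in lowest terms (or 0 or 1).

Take p = 1/4, q = 1/4:
p ∧ q = 1/4 ∧ 1/4 = 1/4
¬(p ∧ q) = ¬1/4 = 0
¬p = ¬1/4 = 0
q ∧ q = 1/4 ∧ 1/4 = 1/4
¬p ∨ (q ∧ q) = 0 ∨ 1/4 = 1/4
¬(p ∧ q) ∨ (¬p ∨ (q ∧ q)) = 0 ∨ 1/4 = 1/4
No assignment yields a value below 1/4, so this is the minimum.

1/4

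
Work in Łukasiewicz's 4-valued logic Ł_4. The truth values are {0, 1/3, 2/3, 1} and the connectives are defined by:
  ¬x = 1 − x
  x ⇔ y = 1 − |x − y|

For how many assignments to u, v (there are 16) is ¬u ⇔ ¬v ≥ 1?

u = 0, v = 0 ↦ 1  ≥
u = 0, v = 1/3 ↦ 2/3  <
u = 0, v = 2/3 ↦ 1/3  <
u = 0, v = 1 ↦ 0  <
u = 1/3, v = 0 ↦ 2/3  <
u = 1/3, v = 1/3 ↦ 1  ≥
u = 1/3, v = 2/3 ↦ 2/3  <
u = 1/3, v = 1 ↦ 1/3  <
u = 2/3, v = 0 ↦ 1/3  <
u = 2/3, v = 1/3 ↦ 2/3  <
u = 2/3, v = 2/3 ↦ 1  ≥
u = 2/3, v = 1 ↦ 2/3  <
u = 1, v = 0 ↦ 0  <
u = 1, v = 1/3 ↦ 1/3  <
u = 1, v = 2/3 ↦ 2/3  <
u = 1, v = 1 ↦ 1  ≥
So 4 of the 16 assignments meet the threshold.

4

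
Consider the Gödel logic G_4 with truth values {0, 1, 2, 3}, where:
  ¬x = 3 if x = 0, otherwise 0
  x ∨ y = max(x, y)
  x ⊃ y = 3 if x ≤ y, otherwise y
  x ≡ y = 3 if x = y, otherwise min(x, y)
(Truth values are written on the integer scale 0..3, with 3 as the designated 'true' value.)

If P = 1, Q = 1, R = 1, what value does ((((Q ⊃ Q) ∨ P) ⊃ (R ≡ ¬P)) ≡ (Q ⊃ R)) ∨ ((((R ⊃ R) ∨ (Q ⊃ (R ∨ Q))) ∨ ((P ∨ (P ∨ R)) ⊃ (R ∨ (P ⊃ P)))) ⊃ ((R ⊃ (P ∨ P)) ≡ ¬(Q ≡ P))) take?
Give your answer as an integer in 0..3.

0

Q ⊃ Q = 1 ⊃ 1 = 3
(Q ⊃ Q) ∨ P = 3 ∨ 1 = 3
¬P = ¬1 = 0
R ≡ ¬P = 1 ≡ 0 = 0
((Q ⊃ Q) ∨ P) ⊃ (R ≡ ¬P) = 3 ⊃ 0 = 0
Q ⊃ R = 1 ⊃ 1 = 3
(((Q ⊃ Q) ∨ P) ⊃ (R ≡ ¬P)) ≡ (Q ⊃ R) = 0 ≡ 3 = 0
R ⊃ R = 1 ⊃ 1 = 3
R ∨ Q = 1 ∨ 1 = 1
Q ⊃ (R ∨ Q) = 1 ⊃ 1 = 3
(R ⊃ R) ∨ (Q ⊃ (R ∨ Q)) = 3 ∨ 3 = 3
P ∨ R = 1 ∨ 1 = 1
P ∨ (P ∨ R) = 1 ∨ 1 = 1
P ⊃ P = 1 ⊃ 1 = 3
R ∨ (P ⊃ P) = 1 ∨ 3 = 3
(P ∨ (P ∨ R)) ⊃ (R ∨ (P ⊃ P)) = 1 ⊃ 3 = 3
((R ⊃ R) ∨ (Q ⊃ (R ∨ Q))) ∨ ((P ∨ (P ∨ R)) ⊃ (R ∨ (P ⊃ P))) = 3 ∨ 3 = 3
P ∨ P = 1 ∨ 1 = 1
R ⊃ (P ∨ P) = 1 ⊃ 1 = 3
Q ≡ P = 1 ≡ 1 = 3
¬(Q ≡ P) = ¬3 = 0
(R ⊃ (P ∨ P)) ≡ ¬(Q ≡ P) = 3 ≡ 0 = 0
(((R ⊃ R) ∨ (Q ⊃ (R ∨ Q))) ∨ ((P ∨ (P ∨ R)) ⊃ (R ∨ (P ⊃ P)))) ⊃ ((R ⊃ (P ∨ P)) ≡ ¬(Q ≡ P)) = 3 ⊃ 0 = 0
((((Q ⊃ Q) ∨ P) ⊃ (R ≡ ¬P)) ≡ (Q ⊃ R)) ∨ ((((R ⊃ R) ∨ (Q ⊃ (R ∨ Q))) ∨ ((P ∨ (P ∨ R)) ⊃ (R ∨ (P ⊃ P)))) ⊃ ((R ⊃ (P ∨ P)) ≡ ¬(Q ≡ P))) = 0 ∨ 0 = 0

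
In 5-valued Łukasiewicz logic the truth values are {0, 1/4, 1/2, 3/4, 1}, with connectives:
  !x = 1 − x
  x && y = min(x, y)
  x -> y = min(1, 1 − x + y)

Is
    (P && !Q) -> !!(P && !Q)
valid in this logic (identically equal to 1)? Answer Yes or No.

At P = 0, Q = 1/2, for instance:
!Q = !1/2 = 1/2
P && !Q = 0 && 1/2 = 0
!(P && !Q) = !0 = 1
!!(P && !Q) = !1 = 0
(P && !Q) -> !!(P && !Q) = 0 -> 0 = 1
and checking the remaining 24 assignments likewise gives ≥ 1 in every case.

Yes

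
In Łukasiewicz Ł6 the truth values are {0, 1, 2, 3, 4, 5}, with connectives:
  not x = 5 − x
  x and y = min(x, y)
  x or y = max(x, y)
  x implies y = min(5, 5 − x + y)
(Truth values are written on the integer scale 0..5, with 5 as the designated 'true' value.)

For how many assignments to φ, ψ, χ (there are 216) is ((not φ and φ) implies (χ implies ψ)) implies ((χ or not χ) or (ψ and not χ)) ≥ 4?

value 5: 74 assignments (counts)
value 4: 70 assignments (counts)
value 3: 72 assignments
So 144 of the 216 assignments meet the threshold.

144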